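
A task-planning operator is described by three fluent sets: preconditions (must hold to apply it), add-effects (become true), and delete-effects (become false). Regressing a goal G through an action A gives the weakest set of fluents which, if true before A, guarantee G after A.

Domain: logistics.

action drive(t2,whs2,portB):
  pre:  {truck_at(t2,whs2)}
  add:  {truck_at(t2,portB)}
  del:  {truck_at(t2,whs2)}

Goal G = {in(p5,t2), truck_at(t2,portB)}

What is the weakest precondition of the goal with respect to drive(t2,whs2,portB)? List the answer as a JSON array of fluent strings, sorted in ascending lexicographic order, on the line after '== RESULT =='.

Compute (G \ add) ∪ pre:
  G ∩ del = {}  (empty — regression defined)
  G \ add = {in(p5,t2), truck_at(t2,portB)} \ {truck_at(t2,portB)} = {in(p5,t2)}
  ∪ pre   = {in(p5,t2)} ∪ {truck_at(t2,whs2)}
          = {in(p5,t2), truck_at(t2,whs2)}

== RESULT ==
["in(p5,t2)", "truck_at(t2,whs2)"]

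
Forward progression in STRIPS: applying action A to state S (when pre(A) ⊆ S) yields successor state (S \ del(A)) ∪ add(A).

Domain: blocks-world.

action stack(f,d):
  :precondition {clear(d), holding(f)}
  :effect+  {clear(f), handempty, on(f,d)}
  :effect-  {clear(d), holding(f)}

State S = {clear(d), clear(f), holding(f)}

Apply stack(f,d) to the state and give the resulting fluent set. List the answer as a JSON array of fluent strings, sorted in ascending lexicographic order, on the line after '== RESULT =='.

Progress:
  pre ⊆ S: {clear(d), holding(f)} ⊆ S  — applicable
  S \ del = {clear(f)}
  ∪ add   = {clear(f), handempty, on(f,d)}

== RESULT ==
["clear(f)", "handempty", "on(f,d)"]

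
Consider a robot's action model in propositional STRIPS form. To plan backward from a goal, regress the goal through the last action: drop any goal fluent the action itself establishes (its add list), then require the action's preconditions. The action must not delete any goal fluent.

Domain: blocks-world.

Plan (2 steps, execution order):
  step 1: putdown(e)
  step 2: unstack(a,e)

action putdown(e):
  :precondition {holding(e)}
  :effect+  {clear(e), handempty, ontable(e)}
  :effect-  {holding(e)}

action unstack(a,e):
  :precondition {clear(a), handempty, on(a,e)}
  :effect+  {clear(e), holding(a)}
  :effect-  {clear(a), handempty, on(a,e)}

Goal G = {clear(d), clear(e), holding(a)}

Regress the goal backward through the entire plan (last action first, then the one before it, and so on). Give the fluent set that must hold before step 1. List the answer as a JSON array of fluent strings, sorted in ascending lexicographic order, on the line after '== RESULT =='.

Work backward from the goal:
  through step 2 (unstack(a,e)): drop {clear(e), holding(a)}, keep {clear(d)}, require {clear(a), handempty, on(a,e)}
    → {clear(a), clear(d), handempty, on(a,e)}
  through step 1 (putdown(e)): drop {handempty}, keep {clear(a), clear(d), on(a,e)}, require {holding(e)}
    → {clear(a), clear(d), holding(e), on(a,e)}

== RESULT ==
["clear(a)", "clear(d)", "holding(e)", "on(a,e)"]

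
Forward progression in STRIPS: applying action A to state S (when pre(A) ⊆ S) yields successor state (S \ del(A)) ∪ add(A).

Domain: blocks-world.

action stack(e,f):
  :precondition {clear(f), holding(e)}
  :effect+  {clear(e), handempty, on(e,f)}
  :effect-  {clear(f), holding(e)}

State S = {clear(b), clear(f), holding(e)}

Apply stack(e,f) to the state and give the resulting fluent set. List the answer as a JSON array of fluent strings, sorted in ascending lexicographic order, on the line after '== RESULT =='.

Progress:
  pre ⊆ S: {clear(f), holding(e)} ⊆ S  — applicable
  S \ del = {clear(b)}
  ∪ add   = {clear(b), clear(e), handempty, on(e,f)}

== RESULT ==
["clear(b)", "clear(e)", "handempty", "on(e,f)"]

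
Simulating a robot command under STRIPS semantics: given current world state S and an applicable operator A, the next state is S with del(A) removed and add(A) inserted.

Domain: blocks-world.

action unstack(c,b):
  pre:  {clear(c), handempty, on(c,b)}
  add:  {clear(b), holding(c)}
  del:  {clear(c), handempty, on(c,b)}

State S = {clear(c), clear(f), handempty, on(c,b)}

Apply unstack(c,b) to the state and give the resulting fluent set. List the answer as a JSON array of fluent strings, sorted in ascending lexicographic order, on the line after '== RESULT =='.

Progress:
  pre ⊆ S: {clear(c), handempty, on(c,b)} ⊆ S  — applicable
  S \ del = {clear(f)}
  ∪ add   = {clear(b), clear(f), holding(c)}

== RESULT ==
["clear(b)", "clear(f)", "holding(c)"]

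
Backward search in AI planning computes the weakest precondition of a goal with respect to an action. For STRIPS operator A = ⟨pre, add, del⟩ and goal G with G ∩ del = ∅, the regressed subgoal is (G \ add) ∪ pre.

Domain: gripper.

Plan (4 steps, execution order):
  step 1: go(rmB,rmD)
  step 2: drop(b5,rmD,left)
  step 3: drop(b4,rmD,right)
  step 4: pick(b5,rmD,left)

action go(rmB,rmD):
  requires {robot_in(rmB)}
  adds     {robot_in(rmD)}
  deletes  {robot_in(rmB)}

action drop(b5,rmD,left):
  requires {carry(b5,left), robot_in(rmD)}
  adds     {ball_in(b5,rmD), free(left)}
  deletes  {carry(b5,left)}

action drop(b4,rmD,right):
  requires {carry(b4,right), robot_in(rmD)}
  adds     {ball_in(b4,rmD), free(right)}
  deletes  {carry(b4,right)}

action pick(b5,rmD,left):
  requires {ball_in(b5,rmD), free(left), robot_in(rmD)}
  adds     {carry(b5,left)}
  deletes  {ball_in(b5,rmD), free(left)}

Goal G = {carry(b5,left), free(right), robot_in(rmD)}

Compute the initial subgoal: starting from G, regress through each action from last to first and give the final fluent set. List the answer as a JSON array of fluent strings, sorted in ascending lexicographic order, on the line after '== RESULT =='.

Work backward from the goal:
  through step 4 (pick(b5,rmD,left)): drop {carry(b5,left)}, keep {free(right), robot_in(rmD)}, require {ball_in(b5,rmD), free(left), robot_in(rmD)}
    → {ball_in(b5,rmD), free(left), free(right), robot_in(rmD)}
  through step 3 (drop(b4,rmD,right)): drop {free(right)}, keep {ball_in(b5,rmD), free(left), robot_in(rmD)}, require {carry(b4,right), robot_in(rmD)}
    → {ball_in(b5,rmD), carry(b4,right), free(left), robot_in(rmD)}
  through step 2 (drop(b5,rmD,left)): drop {ball_in(b5,rmD), free(left)}, keep {carry(b4,right), robot_in(rmD)}, require {carry(b5,left), robot_in(rmD)}
    → {carry(b4,right), carry(b5,left), robot_in(rmD)}
  through step 1 (go(rmB,rmD)): drop {robot_in(rmD)}, keep {carry(b4,right), carry(b5,left)}, require {robot_in(rmB)}
    → {carry(b4,right), carry(b5,left), robot_in(rmB)}

== RESULT ==
["carry(b4,right)", "carry(b5,left)", "robot_in(rmB)"]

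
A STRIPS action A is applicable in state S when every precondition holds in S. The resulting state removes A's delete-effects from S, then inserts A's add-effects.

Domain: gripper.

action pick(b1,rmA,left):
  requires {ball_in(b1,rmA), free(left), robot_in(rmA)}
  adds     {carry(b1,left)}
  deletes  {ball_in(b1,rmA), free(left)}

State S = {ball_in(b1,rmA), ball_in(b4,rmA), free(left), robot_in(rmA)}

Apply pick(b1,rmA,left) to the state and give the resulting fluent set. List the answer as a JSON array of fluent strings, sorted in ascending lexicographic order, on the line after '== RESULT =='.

Progress:
  pre ⊆ S: {ball_in(b1,rmA), free(left), robot_in(rmA)} ⊆ S  — applicable
  S \ del = {ball_in(b4,rmA), robot_in(rmA)}
  ∪ add   = {ball_in(b4,rmA), carry(b1,left), robot_in(rmA)}

== RESULT ==
["ball_in(b4,rmA)", "carry(b1,left)", "robot_in(rmA)"]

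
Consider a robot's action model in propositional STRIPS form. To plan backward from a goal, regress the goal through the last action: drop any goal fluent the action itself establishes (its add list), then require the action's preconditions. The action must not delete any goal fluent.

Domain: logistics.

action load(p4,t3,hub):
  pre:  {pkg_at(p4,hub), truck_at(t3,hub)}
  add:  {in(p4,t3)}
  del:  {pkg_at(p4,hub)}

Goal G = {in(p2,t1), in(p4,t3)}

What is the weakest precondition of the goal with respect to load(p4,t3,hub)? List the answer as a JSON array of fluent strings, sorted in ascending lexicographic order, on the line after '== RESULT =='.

Compute (G \ add) ∪ pre:
  G ∩ del = {}  (empty — regression defined)
  G \ add = {in(p2,t1), in(p4,t3)} \ {in(p4,t3)} = {in(p2,t1)}
  ∪ pre   = {in(p2,t1)} ∪ {pkg_at(p4,hub), truck_at(t3,hub)}
          = {in(p2,t1), pkg_at(p4,hub), truck_at(t3,hub)}

== RESULT ==
["in(p2,t1)", "pkg_at(p4,hub)", "truck_at(t3,hub)"]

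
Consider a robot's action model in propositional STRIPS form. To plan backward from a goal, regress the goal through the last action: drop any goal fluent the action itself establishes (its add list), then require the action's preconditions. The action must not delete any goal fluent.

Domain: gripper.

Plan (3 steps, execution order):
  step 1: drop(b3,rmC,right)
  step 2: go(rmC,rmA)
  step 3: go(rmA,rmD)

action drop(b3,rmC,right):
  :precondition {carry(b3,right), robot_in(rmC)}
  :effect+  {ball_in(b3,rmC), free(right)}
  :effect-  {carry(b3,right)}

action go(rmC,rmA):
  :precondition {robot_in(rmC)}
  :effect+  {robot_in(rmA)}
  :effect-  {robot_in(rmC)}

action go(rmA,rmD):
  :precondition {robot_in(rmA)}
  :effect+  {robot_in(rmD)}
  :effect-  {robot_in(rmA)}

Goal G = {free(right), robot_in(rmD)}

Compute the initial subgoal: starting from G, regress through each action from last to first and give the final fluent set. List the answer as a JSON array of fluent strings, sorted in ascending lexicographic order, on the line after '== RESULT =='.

Work backward from the goal:
  through step 3 (go(rmA,rmD)): drop {robot_in(rmD)}, keep {free(right)}, require {robot_in(rmA)}
    → {free(right), robot_in(rmA)}
  through step 2 (go(rmC,rmA)): drop {robot_in(rmA)}, keep {free(right)}, require {robot_in(rmC)}
    → {free(right), robot_in(rmC)}
  through step 1 (drop(b3,rmC,right)): drop {free(right)}, keep {robot_in(rmC)}, require {carry(b3,right), robot_in(rmC)}
    → {carry(b3,right), robot_in(rmC)}

== RESULT ==
["carry(b3,right)", "robot_in(rmC)"]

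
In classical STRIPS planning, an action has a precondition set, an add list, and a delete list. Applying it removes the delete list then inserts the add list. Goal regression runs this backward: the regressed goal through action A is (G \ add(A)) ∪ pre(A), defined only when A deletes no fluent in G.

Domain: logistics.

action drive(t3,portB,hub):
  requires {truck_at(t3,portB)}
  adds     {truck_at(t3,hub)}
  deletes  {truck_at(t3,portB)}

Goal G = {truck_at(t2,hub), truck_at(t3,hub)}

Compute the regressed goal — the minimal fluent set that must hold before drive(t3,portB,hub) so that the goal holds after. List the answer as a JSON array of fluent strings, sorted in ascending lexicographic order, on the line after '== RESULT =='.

Compute (G \ add) ∪ pre:
  G ∩ del = {}  (empty — regression defined)
  G \ add = {truck_at(t2,hub), truck_at(t3,hub)} \ {truck_at(t3,hub)} = {truck_at(t2,hub)}
  ∪ pre   = {truck_at(t2,hub)} ∪ {truck_at(t3,portB)}
          = {truck_at(t2,hub), truck_at(t3,portB)}

== RESULT ==
["truck_at(t2,hub)", "truck_at(t3,portB)"]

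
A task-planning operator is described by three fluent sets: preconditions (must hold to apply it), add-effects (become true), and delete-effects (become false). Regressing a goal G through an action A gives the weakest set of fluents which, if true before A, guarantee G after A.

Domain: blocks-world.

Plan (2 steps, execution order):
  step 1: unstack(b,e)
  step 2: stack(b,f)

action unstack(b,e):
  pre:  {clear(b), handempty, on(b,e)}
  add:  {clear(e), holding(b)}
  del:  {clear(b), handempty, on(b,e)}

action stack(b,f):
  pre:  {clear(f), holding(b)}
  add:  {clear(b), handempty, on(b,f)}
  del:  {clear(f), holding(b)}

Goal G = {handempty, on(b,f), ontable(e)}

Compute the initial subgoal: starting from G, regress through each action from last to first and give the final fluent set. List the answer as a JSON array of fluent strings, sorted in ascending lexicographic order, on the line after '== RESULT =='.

Work backward from the goal:
  through step 2 (stack(b,f)): drop {handempty, on(b,f)}, keep {ontable(e)}, require {clear(f), holding(b)}
    → {clear(f), holding(b), ontable(e)}
  through step 1 (unstack(b,e)): drop {holding(b)}, keep {clear(f), ontable(e)}, require {clear(b), handempty, on(b,e)}
    → {clear(b), clear(f), handempty, on(b,e), ontable(e)}

== RESULT ==
["clear(b)", "clear(f)", "handempty", "on(b,e)", "ontable(e)"]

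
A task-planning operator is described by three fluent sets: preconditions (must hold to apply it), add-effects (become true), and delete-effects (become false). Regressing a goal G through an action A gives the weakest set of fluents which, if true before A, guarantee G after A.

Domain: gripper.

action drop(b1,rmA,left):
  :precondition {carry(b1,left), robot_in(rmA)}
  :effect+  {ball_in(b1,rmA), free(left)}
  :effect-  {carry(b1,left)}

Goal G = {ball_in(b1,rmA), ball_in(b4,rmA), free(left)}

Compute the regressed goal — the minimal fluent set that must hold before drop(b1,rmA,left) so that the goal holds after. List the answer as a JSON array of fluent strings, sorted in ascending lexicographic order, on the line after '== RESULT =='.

Regress:
  G ∩ del = {}  (empty — regression defined)
  G \ add = {ball_in(b1,rmA), ball_in(b4,rmA), free(left)} \ {ball_in(b1,rmA), free(left)} = {ball_in(b4,rmA)}
  ∪ pre   = {ball_in(b4,rmA)} ∪ {carry(b1,left), robot_in(rmA)}
          = {ball_in(b4,rmA), carry(b1,left), robot_in(rmA)}

== RESULT ==
["ball_in(b4,rmA)", "carry(b1,left)", "robot_in(rmA)"]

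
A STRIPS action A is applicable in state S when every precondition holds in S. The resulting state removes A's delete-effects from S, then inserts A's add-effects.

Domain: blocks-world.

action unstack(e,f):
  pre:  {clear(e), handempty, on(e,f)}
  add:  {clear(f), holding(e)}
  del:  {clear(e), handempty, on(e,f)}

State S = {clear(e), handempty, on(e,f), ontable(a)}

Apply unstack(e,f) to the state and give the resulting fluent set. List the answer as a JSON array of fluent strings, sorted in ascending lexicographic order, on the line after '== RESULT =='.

Progress:
  pre ⊆ S: {clear(e), handempty, on(e,f)} ⊆ S  — applicable
  S \ del = {ontable(a)}
  ∪ add   = {clear(f), holding(e), ontable(a)}

== RESULT ==
["clear(f)", "holding(e)", "ontable(a)"]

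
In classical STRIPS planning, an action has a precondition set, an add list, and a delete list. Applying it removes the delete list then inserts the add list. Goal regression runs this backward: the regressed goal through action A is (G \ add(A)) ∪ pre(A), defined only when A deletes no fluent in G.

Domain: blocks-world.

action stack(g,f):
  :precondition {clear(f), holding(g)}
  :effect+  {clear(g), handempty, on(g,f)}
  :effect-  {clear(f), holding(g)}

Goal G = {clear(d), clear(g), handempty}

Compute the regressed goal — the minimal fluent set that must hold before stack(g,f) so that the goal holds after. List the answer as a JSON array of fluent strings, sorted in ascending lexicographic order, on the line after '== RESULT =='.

Regress:
  G ∩ del = {}  (empty — regression defined)
  G \ add = {clear(d), clear(g), handempty} \ {clear(g), handempty, on(g,f)} = {clear(d)}
  ∪ pre   = {clear(d)} ∪ {clear(f), holding(g)}
          = {clear(d), clear(f), holding(g)}

== RESULT ==
["clear(d)", "clear(f)", "holding(g)"]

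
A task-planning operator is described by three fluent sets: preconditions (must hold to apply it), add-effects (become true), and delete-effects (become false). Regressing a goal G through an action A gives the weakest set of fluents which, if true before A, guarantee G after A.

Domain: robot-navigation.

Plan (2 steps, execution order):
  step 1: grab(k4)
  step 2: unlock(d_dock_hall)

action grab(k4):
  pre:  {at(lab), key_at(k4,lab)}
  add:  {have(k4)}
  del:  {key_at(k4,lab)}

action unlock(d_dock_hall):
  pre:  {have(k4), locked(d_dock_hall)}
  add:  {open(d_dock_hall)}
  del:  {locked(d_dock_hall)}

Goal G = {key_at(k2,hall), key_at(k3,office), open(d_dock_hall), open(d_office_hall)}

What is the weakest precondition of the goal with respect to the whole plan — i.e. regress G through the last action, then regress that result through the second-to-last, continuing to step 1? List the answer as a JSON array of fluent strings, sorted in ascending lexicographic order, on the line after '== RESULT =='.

Work backward from the goal:
  through step 2 (unlock(d_dock_hall)): drop {open(d_dock_hall)}, keep {key_at(k2,hall), key_at(k3,office), open(d_office_hall)}, require {have(k4), locked(d_dock_hall)}
    → {have(k4), key_at(k2,hall), key_at(k3,office), locked(d_dock_hall), open(d_office_hall)}
  through step 1 (grab(k4)): drop {have(k4)}, keep {key_at(k2,hall), key_at(k3,office), locked(d_dock_hall), open(d_office_hall)}, require {at(lab), key_at(k4,lab)}
    → {at(lab), key_at(k2,hall), key_at(k3,office), key_at(k4,lab), locked(d_dock_hall), open(d_office_hall)}

== RESULT ==
["at(lab)", "key_at(k2,hall)", "key_at(k3,office)", "key_at(k4,lab)", "locked(d_dock_hall)", "open(d_office_hall)"]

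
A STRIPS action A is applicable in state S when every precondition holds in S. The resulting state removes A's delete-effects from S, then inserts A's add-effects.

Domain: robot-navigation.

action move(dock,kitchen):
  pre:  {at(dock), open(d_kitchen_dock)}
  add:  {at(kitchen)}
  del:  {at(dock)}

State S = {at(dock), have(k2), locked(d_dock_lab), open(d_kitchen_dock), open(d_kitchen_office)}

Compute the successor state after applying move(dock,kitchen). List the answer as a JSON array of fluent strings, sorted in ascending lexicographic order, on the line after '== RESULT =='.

Compute (S \ del) ∪ add:
  pre ⊆ S: {at(dock), open(d_kitchen_dock)} ⊆ S  — applicable
  S \ del = {have(k2), locked(d_dock_lab), open(d_kitchen_dock), open(d_kitchen_office)}
  ∪ add   = {at(kitchen), have(k2), locked(d_dock_lab), open(d_kitchen_dock), open(d_kitchen_office)}

== RESULT ==
["at(kitchen)", "have(k2)", "locked(d_dock_lab)", "open(d_kitchen_dock)", "open(d_kitchen_office)"]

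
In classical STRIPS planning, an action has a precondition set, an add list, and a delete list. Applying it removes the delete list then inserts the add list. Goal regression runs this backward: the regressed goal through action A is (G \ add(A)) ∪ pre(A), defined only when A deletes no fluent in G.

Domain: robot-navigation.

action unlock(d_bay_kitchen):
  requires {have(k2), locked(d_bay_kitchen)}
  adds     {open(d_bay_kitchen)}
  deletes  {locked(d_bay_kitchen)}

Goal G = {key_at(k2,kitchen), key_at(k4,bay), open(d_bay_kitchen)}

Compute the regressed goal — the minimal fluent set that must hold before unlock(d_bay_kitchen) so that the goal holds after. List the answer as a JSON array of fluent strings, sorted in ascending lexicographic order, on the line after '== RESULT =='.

Compute (G \ add) ∪ pre:
  G ∩ del = {}  (empty — regression defined)
  G \ add = {key_at(k2,kitchen), key_at(k4,bay), open(d_bay_kitchen)} \ {open(d_bay_kitchen)} = {key_at(k2,kitchen), key_at(k4,bay)}
  ∪ pre   = {key_at(k2,kitchen), key_at(k4,bay)} ∪ {have(k2), locked(d_bay_kitchen)}
          = {have(k2), key_at(k2,kitchen), key_at(k4,bay), locked(d_bay_kitchen)}

== RESULT ==
["have(k2)", "key_at(k2,kitchen)", "key_at(k4,bay)", "locked(d_bay_kitchen)"]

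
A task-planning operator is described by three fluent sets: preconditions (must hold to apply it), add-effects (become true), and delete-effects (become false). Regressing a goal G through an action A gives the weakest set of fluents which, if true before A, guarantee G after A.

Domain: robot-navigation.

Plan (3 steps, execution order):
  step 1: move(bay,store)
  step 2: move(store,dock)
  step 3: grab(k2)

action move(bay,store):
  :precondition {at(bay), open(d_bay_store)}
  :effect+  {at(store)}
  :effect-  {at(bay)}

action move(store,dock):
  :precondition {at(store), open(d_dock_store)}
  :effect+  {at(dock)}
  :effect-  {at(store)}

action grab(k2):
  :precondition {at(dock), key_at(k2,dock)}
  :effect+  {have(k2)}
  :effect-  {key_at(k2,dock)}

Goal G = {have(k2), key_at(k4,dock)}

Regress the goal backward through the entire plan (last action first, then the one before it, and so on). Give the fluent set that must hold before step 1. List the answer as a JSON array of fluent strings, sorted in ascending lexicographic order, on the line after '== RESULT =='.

Work backward from the goal:
  through step 3 (grab(k2)): drop {have(k2)}, keep {key_at(k4,dock)}, require {at(dock), key_at(k2,dock)}
    → {at(dock), key_at(k2,dock), key_at(k4,dock)}
  through step 2 (move(store,dock)): drop {at(dock)}, keep {key_at(k2,dock), key_at(k4,dock)}, require {at(store), open(d_dock_store)}
    → {at(store), key_at(k2,dock), key_at(k4,dock), open(d_dock_store)}
  through step 1 (move(bay,store)): drop {at(store)}, keep {key_at(k2,dock), key_at(k4,dock), open(d_dock_store)}, require {at(bay), open(d_bay_store)}
    → {at(bay), key_at(k2,dock), key_at(k4,dock), open(d_bay_store), open(d_dock_store)}

== RESULT ==
["at(bay)", "key_at(k2,dock)", "key_at(k4,dock)", "open(d_bay_store)", "open(d_dock_store)"]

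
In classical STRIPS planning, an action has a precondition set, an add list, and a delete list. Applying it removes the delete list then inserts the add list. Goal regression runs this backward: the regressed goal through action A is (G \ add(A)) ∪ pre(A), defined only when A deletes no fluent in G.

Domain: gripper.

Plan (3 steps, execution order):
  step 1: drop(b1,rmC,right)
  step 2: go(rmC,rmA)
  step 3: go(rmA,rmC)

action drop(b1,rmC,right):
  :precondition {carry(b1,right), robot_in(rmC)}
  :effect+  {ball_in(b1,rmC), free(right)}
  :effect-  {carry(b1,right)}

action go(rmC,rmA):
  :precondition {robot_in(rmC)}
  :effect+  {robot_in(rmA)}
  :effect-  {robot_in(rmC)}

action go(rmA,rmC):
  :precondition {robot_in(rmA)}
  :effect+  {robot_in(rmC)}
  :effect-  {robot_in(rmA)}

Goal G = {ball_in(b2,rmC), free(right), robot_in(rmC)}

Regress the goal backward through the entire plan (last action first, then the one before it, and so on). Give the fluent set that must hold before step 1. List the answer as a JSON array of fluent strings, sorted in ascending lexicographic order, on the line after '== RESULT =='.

Work backward from the goal:
  through step 3 (go(rmA,rmC)): drop {robot_in(rmC)}, keep {ball_in(b2,rmC), free(right)}, require {robot_in(rmA)}
    → {ball_in(b2,rmC), free(right), robot_in(rmA)}
  through step 2 (go(rmC,rmA)): drop {robot_in(rmA)}, keep {ball_in(b2,rmC), free(right)}, require {robot_in(rmC)}
    → {ball_in(b2,rmC), free(right), robot_in(rmC)}
  through step 1 (drop(b1,rmC,right)): drop {free(right)}, keep {ball_in(b2,rmC), robot_in(rmC)}, require {carry(b1,right), robot_in(rmC)}
    → {ball_in(b2,rmC), carry(b1,right), robot_in(rmC)}

== RESULT ==
["ball_in(b2,rmC)", "carry(b1,right)", "robot_in(rmC)"]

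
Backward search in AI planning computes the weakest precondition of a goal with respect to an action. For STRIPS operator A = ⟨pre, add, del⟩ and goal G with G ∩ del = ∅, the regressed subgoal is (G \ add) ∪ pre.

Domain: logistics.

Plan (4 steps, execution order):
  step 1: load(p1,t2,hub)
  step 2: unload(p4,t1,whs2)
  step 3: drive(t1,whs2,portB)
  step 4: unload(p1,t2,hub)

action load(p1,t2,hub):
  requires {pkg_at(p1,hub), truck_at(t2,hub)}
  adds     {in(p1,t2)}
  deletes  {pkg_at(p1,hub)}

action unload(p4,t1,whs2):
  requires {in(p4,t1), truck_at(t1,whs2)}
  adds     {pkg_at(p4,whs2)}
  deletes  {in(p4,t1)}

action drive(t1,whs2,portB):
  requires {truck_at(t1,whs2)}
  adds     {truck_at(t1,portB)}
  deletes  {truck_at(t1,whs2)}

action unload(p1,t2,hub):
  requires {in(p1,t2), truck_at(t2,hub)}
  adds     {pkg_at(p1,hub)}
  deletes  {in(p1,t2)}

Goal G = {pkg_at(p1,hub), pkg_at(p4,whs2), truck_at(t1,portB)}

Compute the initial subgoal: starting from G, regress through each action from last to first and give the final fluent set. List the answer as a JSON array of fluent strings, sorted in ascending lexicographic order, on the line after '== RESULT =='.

Work backward from the goal:
  through step 4 (unload(p1,t2,hub)): drop {pkg_at(p1,hub)}, keep {pkg_at(p4,whs2), truck_at(t1,portB)}, require {in(p1,t2), truck_at(t2,hub)}
    → {in(p1,t2), pkg_at(p4,whs2), truck_at(t1,portB), truck_at(t2,hub)}
  through step 3 (drive(t1,whs2,portB)): drop {truck_at(t1,portB)}, keep {in(p1,t2), pkg_at(p4,whs2), truck_at(t2,hub)}, require {truck_at(t1,whs2)}
    → {in(p1,t2), pkg_at(p4,whs2), truck_at(t1,whs2), truck_at(t2,hub)}
  through step 2 (unload(p4,t1,whs2)): drop {pkg_at(p4,whs2)}, keep {in(p1,t2), truck_at(t1,whs2), truck_at(t2,hub)}, require {in(p4,t1), truck_at(t1,whs2)}
    → {in(p1,t2), in(p4,t1), truck_at(t1,whs2), truck_at(t2,hub)}
  through step 1 (load(p1,t2,hub)): drop {in(p1,t2)}, keep {in(p4,t1), truck_at(t1,whs2), truck_at(t2,hub)}, require {pkg_at(p1,hub), truck_at(t2,hub)}
    → {in(p4,t1), pkg_at(p1,hub), truck_at(t1,whs2), truck_at(t2,hub)}

== RESULT ==
["in(p4,t1)", "pkg_at(p1,hub)", "truck_at(t1,whs2)", "truck_at(t2,hub)"]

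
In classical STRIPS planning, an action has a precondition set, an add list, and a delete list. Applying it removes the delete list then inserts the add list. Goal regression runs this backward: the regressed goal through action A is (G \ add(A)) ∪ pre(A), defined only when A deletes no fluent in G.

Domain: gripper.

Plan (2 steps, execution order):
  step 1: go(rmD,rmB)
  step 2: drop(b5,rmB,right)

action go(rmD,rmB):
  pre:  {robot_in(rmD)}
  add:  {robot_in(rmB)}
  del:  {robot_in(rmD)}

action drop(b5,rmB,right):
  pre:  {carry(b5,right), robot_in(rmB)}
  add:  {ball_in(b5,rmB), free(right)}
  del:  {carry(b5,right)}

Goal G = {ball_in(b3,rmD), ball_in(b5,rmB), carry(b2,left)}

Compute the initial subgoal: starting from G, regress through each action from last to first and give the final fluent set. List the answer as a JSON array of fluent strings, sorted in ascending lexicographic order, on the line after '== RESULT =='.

Regress step by step:
  through step 2 (drop(b5,rmB,right)): drop {ball_in(b5,rmB)}, keep {ball_in(b3,rmD), carry(b2,left)}, require {carry(b5,right), robot_in(rmB)}
    → {ball_in(b3,rmD), carry(b2,left), carry(b5,right), robot_in(rmB)}
  through step 1 (go(rmD,rmB)): drop {robot_in(rmB)}, keep {ball_in(b3,rmD), carry(b2,left), carry(b5,right)}, require {robot_in(rmD)}
    → {ball_in(b3,rmD), carry(b2,left), carry(b5,right), robot_in(rmD)}

== RESULT ==
["ball_in(b3,rmD)", "carry(b2,left)", "carry(b5,right)", "robot_in(rmD)"]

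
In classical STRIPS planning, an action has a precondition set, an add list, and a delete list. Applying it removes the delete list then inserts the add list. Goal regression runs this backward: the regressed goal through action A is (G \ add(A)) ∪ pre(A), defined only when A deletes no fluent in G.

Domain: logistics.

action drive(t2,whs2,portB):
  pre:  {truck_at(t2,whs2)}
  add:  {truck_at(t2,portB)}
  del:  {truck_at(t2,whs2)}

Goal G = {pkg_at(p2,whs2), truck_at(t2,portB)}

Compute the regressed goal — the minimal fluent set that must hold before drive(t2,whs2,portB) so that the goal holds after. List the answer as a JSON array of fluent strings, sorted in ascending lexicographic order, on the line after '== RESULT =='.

Compute (G \ add) ∪ pre:
  G ∩ del = {}  (empty — regression defined)
  G \ add = {pkg_at(p2,whs2), truck_at(t2,portB)} \ {truck_at(t2,portB)} = {pkg_at(p2,whs2)}
  ∪ pre   = {pkg_at(p2,whs2)} ∪ {truck_at(t2,whs2)}
          = {pkg_at(p2,whs2), truck_at(t2,whs2)}

== RESULT ==
["pkg_at(p2,whs2)", "truck_at(t2,whs2)"]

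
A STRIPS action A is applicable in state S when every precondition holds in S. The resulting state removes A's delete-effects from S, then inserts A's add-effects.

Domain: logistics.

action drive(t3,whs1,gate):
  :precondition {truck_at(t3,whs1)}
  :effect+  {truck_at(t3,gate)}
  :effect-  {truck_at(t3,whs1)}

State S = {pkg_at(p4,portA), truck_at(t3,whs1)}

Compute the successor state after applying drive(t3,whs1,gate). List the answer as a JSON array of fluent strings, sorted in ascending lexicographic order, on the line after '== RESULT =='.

Compute (S \ del) ∪ add:
  pre ⊆ S: {truck_at(t3,whs1)} ⊆ S  — applicable
  S \ del = {pkg_at(p4,portA)}
  ∪ add   = {pkg_at(p4,portA), truck_at(t3,gate)}

== RESULT ==
["pkg_at(p4,portA)", "truck_at(t3,gate)"]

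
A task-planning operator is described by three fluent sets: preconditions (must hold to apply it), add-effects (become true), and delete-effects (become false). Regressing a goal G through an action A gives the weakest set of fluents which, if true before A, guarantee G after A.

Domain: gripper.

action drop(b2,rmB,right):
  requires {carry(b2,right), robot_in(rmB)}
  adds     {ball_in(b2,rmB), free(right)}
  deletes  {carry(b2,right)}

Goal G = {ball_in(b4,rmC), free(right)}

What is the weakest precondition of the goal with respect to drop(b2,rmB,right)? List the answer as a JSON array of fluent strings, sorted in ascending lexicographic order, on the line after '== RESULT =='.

Regress:
  G ∩ del = {}  (empty — regression defined)
  G \ add = {ball_in(b4,rmC), free(right)} \ {ball_in(b2,rmB), free(right)} = {ball_in(b4,rmC)}
  ∪ pre   = {ball_in(b4,rmC)} ∪ {carry(b2,right), robot_in(rmB)}
          = {ball_in(b4,rmC), carry(b2,right), robot_in(rmB)}

== RESULT ==
["ball_in(b4,rmC)", "carry(b2,right)", "robot_in(rmB)"]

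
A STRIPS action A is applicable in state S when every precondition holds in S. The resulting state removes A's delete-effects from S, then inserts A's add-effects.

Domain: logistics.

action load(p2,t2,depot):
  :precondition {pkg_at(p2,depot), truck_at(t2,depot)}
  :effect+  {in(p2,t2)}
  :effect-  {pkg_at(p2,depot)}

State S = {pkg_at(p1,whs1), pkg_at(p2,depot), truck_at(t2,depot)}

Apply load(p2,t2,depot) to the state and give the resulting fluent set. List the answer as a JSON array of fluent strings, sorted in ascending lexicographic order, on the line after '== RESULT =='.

Compute (S \ del) ∪ add:
  pre ⊆ S: {pkg_at(p2,depot), truck_at(t2,depot)} ⊆ S  — applicable
  S \ del = {pkg_at(p1,whs1), truck_at(t2,depot)}
  ∪ add   = {in(p2,t2), pkg_at(p1,whs1), truck_at(t2,depot)}

== RESULT ==
["in(p2,t2)", "pkg_at(p1,whs1)", "truck_at(t2,depot)"]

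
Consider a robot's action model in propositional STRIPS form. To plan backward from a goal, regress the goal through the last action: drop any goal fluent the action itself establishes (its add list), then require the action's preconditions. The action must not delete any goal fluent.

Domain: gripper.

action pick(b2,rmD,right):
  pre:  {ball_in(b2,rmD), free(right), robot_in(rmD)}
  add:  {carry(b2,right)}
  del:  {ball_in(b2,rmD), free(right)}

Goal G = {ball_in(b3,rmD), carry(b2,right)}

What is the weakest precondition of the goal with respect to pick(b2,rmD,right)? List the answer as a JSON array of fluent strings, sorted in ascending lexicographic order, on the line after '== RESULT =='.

Compute (G \ add) ∪ pre:
  G ∩ del = {}  (empty — regression defined)
  G \ add = {ball_in(b3,rmD), carry(b2,right)} \ {carry(b2,right)} = {ball_in(b3,rmD)}
  ∪ pre   = {ball_in(b3,rmD)} ∪ {ball_in(b2,rmD), free(right), robot_in(rmD)}
          = {ball_in(b2,rmD), ball_in(b3,rmD), free(right), robot_in(rmD)}

== RESULT ==
["ball_in(b2,rmD)", "ball_in(b3,rmD)", "free(right)", "robot_in(rmD)"]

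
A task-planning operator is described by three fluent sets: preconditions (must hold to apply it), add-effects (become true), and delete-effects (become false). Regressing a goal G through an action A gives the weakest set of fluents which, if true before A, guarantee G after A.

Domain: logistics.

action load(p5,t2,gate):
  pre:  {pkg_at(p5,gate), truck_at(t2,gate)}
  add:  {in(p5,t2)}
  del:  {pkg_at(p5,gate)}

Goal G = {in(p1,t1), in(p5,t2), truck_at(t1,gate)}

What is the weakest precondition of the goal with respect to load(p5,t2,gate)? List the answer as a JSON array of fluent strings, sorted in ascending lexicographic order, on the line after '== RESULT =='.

Compute (G \ add) ∪ pre:
  G ∩ del = {}  (empty — regression defined)
  G \ add = {in(p1,t1), in(p5,t2), truck_at(t1,gate)} \ {in(p5,t2)} = {in(p1,t1), truck_at(t1,gate)}
  ∪ pre   = {in(p1,t1), truck_at(t1,gate)} ∪ {pkg_at(p5,gate), truck_at(t2,gate)}
          = {in(p1,t1), pkg_at(p5,gate), truck_at(t1,gate), truck_at(t2,gate)}

== RESULT ==
["in(p1,t1)", "pkg_at(p5,gate)", "truck_at(t1,gate)", "truck_at(t2,gate)"]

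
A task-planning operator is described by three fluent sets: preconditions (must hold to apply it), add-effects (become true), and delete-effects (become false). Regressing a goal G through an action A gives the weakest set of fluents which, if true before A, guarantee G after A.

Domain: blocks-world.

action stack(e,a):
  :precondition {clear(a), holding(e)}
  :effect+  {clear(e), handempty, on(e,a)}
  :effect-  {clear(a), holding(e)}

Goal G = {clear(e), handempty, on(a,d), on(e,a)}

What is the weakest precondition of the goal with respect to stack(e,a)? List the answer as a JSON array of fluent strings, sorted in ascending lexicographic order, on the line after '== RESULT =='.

Compute (G \ add) ∪ pre:
  G ∩ del = {}  (empty — regression defined)
  G \ add = {clear(e), handempty, on(a,d), on(e,a)} \ {clear(e), handempty, on(e,a)} = {on(a,d)}
  ∪ pre   = {on(a,d)} ∪ {clear(a), holding(e)}
          = {clear(a), holding(e), on(a,d)}

== RESULT ==
["clear(a)", "holding(e)", "on(a,d)"]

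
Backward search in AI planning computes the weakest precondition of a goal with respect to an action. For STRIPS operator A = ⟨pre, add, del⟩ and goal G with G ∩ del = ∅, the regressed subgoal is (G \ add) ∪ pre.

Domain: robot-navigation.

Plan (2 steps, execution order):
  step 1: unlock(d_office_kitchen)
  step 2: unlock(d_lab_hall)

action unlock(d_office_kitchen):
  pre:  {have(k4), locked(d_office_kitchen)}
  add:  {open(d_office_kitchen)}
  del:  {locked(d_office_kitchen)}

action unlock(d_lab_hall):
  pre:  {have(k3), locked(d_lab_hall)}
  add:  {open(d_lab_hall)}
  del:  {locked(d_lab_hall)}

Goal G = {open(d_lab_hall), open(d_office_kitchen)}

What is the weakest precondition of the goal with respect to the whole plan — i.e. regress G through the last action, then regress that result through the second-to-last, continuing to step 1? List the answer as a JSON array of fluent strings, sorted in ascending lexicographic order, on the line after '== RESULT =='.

Work backward from the goal:
  through step 2 (unlock(d_lab_hall)): drop {open(d_lab_hall)}, keep {open(d_office_kitchen)}, require {have(k3), locked(d_lab_hall)}
    → {have(k3), locked(d_lab_hall), open(d_office_kitchen)}
  through step 1 (unlock(d_office_kitchen)): drop {open(d_office_kitchen)}, keep {have(k3), locked(d_lab_hall)}, require {have(k4), locked(d_office_kitchen)}
    → {have(k3), have(k4), locked(d_lab_hall), locked(d_office_kitchen)}

== RESULT ==
["have(k3)", "have(k4)", "locked(d_lab_hall)", "locked(d_office_kitchen)"]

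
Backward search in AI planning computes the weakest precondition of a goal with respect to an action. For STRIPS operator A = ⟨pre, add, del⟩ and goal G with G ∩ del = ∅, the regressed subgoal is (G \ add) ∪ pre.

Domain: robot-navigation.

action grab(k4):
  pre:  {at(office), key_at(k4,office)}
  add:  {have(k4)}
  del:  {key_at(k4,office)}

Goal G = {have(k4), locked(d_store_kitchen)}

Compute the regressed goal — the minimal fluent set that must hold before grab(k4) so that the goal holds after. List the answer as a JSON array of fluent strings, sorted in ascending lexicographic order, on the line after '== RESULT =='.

Regress:
  G ∩ del = {}  (empty — regression defined)
  G \ add = {have(k4), locked(d_store_kitchen)} \ {have(k4)} = {locked(d_store_kitchen)}
  ∪ pre   = {locked(d_store_kitchen)} ∪ {at(office), key_at(k4,office)}
          = {at(office), key_at(k4,office), locked(d_store_kitchen)}

== RESULT ==
["at(office)", "key_at(k4,office)", "locked(d_store_kitchen)"]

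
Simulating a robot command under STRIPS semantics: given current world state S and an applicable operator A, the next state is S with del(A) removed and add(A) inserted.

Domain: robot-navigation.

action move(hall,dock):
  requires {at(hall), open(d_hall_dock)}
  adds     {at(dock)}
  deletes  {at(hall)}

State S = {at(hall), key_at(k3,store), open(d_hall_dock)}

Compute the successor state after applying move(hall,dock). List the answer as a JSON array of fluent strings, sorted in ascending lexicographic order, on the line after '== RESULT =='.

Compute (S \ del) ∪ add:
  pre ⊆ S: {at(hall), open(d_hall_dock)} ⊆ S  — applicable
  S \ del = {key_at(k3,store), open(d_hall_dock)}
  ∪ add   = {at(dock), key_at(k3,store), open(d_hall_dock)}

== RESULT ==
["at(dock)", "key_at(k3,store)", "open(d_hall_dock)"]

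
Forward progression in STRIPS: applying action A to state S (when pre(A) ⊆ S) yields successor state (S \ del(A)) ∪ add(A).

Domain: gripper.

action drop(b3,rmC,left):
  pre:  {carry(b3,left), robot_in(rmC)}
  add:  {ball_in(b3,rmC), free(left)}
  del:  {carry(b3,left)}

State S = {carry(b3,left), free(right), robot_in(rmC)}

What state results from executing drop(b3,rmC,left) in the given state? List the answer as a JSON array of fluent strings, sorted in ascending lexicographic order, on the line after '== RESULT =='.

Progress:
  pre ⊆ S: {carry(b3,left), robot_in(rmC)} ⊆ S  — applicable
  S \ del = {free(right), robot_in(rmC)}
  ∪ add   = {ball_in(b3,rmC), free(left), free(right), robot_in(rmC)}

== RESULT ==
["ball_in(b3,rmC)", "free(left)", "free(right)", "robot_in(rmC)"]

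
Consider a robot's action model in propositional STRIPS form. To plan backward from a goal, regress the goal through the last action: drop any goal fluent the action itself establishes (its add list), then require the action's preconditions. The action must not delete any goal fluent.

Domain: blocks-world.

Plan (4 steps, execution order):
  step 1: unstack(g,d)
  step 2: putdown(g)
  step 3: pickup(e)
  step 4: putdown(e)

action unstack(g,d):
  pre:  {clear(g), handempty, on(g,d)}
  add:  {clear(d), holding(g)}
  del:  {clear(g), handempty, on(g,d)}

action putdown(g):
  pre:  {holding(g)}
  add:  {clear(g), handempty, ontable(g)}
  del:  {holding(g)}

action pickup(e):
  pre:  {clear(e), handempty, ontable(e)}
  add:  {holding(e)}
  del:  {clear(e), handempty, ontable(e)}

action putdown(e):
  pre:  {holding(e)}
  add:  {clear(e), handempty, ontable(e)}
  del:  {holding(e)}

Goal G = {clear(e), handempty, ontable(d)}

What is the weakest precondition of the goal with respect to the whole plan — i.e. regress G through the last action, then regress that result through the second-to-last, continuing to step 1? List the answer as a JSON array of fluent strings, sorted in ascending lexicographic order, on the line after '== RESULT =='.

Work backward from the goal:
  through step 4 (putdown(e)): drop {clear(e), handempty}, keep {ontable(d)}, require {holding(e)}
    → {holding(e), ontable(d)}
  through step 3 (pickup(e)): drop {holding(e)}, keep {ontable(d)}, require {clear(e), handempty, ontable(e)}
    → {clear(e), handempty, ontable(d), ontable(e)}
  through step 2 (putdown(g)): drop {handempty}, keep {clear(e), ontable(d), ontable(e)}, require {holding(g)}
    → {clear(e), holding(g), ontable(d), ontable(e)}
  through step 1 (unstack(g,d)): drop {holding(g)}, keep {clear(e), ontable(d), ontable(e)}, require {clear(g), handempty, on(g,d)}
    → {clear(e), clear(g), handempty, on(g,d), ontable(d), ontable(e)}

== RESULT ==
["clear(e)", "clear(g)", "handempty", "on(g,d)", "ontable(d)", "ontable(e)"]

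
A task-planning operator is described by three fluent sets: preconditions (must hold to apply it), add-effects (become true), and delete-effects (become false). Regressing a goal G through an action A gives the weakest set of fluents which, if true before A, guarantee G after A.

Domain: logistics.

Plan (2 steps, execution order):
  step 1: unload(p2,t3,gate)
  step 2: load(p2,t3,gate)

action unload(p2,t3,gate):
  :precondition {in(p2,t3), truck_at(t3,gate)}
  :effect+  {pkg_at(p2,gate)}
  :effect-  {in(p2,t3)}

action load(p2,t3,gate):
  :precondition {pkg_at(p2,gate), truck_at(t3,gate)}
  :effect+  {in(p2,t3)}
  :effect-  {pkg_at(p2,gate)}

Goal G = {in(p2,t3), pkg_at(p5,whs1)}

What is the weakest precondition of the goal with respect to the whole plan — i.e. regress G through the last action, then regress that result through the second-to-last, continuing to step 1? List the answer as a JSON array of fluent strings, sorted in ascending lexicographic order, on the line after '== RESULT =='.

Work backward from the goal:
  through step 2 (load(p2,t3,gate)): drop {in(p2,t3)}, keep {pkg_at(p5,whs1)}, require {pkg_at(p2,gate), truck_at(t3,gate)}
    → {pkg_at(p2,gate), pkg_at(p5,whs1), truck_at(t3,gate)}
  through step 1 (unload(p2,t3,gate)): drop {pkg_at(p2,gate)}, keep {pkg_at(p5,whs1), truck_at(t3,gate)}, require {in(p2,t3), truck_at(t3,gate)}
    → {in(p2,t3), pkg_at(p5,whs1), truck_at(t3,gate)}

== RESULT ==
["in(p2,t3)", "pkg_at(p5,whs1)", "truck_at(t3,gate)"]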